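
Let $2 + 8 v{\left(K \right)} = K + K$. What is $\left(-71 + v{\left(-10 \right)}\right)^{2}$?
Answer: $\frac{87025}{16} \approx 5439.1$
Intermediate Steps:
$v{\left(K \right)} = - \frac{1}{4} + \frac{K}{4}$ ($v{\left(K \right)} = - \frac{1}{4} + \frac{K + K}{8} = - \frac{1}{4} + \frac{2 K}{8} = - \frac{1}{4} + \frac{K}{4}$)
$\left(-71 + v{\left(-10 \right)}\right)^{2} = \left(-71 + \left(- \frac{1}{4} + \frac{1}{4} \left(-10\right)\right)\right)^{2} = \left(-71 - \frac{11}{4}\right)^{2} = \left(- \frac{295}{4}\right)^{2} = \frac{87025}{16}$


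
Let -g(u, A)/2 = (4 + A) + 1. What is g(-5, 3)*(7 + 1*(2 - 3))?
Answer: -96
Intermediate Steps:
g(u, A) = -10 - 2*A (g(u, A) = -2*((4 + A) + 1) = -2*(5 + A) = -10 - 2*A)
g(-5, 3)*(7 + 1*(2 - 3)) = (-10 - 2*3)*(7 + 1*(2 - 3)) = (-10 - 6)*(7 + 1*(-1)) = -16*(7 - 1) = -16*6 = -96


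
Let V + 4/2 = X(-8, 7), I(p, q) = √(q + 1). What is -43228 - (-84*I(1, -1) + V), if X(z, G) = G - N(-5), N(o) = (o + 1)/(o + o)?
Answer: -216163/5 ≈ -43233.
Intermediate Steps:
N(o) = (1 + o)/(2*o) (N(o) = (1 + o)/((2*o)) = (1 + o)*(1/(2*o)) = (1 + o)/(2*o))
X(z, G) = -⅖ + G (X(z, G) = G - (1 - 5)/(2*(-5)) = G - (-1)*(-4)/(2*5) = G - 1*⅖ = G - ⅖ = -⅖ + G)
I(p, q) = √(1 + q)
V = 23/5 (V = -2 + (-⅖ + 7) = -2 + 33/5 = 23/5 ≈ 4.6000)
-43228 - (-84*I(1, -1) + V) = -43228 - (-84*√(1 - 1) + 23/5) = -43228 - (-84*√0 + 23/5) = -43228 - (-84*0 + 23/5) = -43228 - (0 + 23/5) = -43228 - 1*23/5 = -43228 - 23/5 = -216163/5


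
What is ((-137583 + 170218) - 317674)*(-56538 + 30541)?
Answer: 7410158883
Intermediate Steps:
((-137583 + 170218) - 317674)*(-56538 + 30541) = (32635 - 317674)*(-25997) = -285039*(-25997) = 7410158883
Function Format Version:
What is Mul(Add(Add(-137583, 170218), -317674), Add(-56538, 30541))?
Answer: 7410158883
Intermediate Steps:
Mul(Add(Add(-137583, 170218), -317674), Add(-56538, 30541)) = Mul(Add(32635, -317674), -25997) = Mul(-285039, -25997) = 7410158883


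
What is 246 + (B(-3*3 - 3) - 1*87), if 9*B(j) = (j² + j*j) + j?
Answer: 569/3 ≈ 189.67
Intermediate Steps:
B(j) = j/9 + 2*j²/9 (B(j) = ((j² + j*j) + j)/9 = ((j² + j²) + j)/9 = (2*j² + j)/9 = (j + 2*j²)/9 = j/9 + 2*j²/9)
246 + (B(-3*3 - 3) - 1*87) = 246 + ((-3*3 - 3)*(1 + 2*(-3*3 - 3))/9 - 1*87) = 246 + ((-9 - 3)*(1 + 2*(-9 - 3))/9 - 87) = 246 + ((⅑)*(-12)*(1 + 2*(-12)) - 87) = 246 + ((⅑)*(-12)*(1 - 24) - 87) = 246 + ((⅑)*(-12)*(-23) - 87) = 246 + (92/3 - 87) = 246 - 169/3 = 569/3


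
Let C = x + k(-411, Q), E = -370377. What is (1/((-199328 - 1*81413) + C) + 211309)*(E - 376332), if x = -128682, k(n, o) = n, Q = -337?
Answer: -64666203621337845/409834 ≈ -1.5779e+11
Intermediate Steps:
C = -129093 (C = -128682 - 411 = -129093)
(1/((-199328 - 1*81413) + C) + 211309)*(E - 376332) = (1/((-199328 - 1*81413) - 129093) + 211309)*(-370377 - 376332) = (1/((-199328 - 81413) - 129093) + 211309)*(-746709) = (1/(-280741 - 129093) + 211309)*(-746709) = (1/(-409834) + 211309)*(-746709) = (-1/409834 + 211309)*(-746709) = (86601612705/409834)*(-746709) = -64666203621337845/409834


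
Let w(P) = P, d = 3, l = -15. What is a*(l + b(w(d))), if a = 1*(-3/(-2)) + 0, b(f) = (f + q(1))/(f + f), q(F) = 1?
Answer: -43/2 ≈ -21.500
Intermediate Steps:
b(f) = (1 + f)/(2*f) (b(f) = (f + 1)/(f + f) = (1 + f)/((2*f)) = (1 + f)*(1/(2*f)) = (1 + f)/(2*f))
a = 3/2 (a = 1*(-3*(-½)) + 0 = 1*(3/2) + 0 = 3/2 + 0 = 3/2 ≈ 1.5000)
a*(l + b(w(d))) = 3*(-15 + (½)*(1 + 3)/3)/2 = 3*(-15 + (½)*(⅓)*4)/2 = 3*(-15 + ⅔)/2 = (3/2)*(-43/3) = -43/2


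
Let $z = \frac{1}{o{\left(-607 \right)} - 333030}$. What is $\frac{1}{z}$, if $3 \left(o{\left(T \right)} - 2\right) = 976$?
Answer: $- \frac{998108}{3} \approx -3.327 \cdot 10^{5}$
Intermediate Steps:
$o{\left(T \right)} = \frac{982}{3}$ ($o{\left(T \right)} = 2 + \frac{1}{3} \cdot 976 = 2 + \frac{976}{3} = \frac{982}{3}$)
$z = - \frac{3}{998108}$ ($z = \frac{1}{\frac{982}{3} - 333030} = \frac{1}{- \frac{998108}{3}} = - \frac{3}{998108} \approx -3.0057 \cdot 10^{-6}$)
$\frac{1}{z} = \frac{1}{- \frac{3}{998108}} = - \frac{998108}{3}$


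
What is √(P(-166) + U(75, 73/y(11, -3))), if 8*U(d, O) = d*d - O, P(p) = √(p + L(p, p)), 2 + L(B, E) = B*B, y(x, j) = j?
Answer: √(25422 + 72*√6847)/6 ≈ 29.524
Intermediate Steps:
L(B, E) = -2 + B² (L(B, E) = -2 + B*B = -2 + B²)
P(p) = √(-2 + p + p²) (P(p) = √(p + (-2 + p²)) = √(-2 + p + p²))
U(d, O) = -O/8 + d²/8 (U(d, O) = (d*d - O)/8 = (d² - O)/8 = -O/8 + d²/8)
√(P(-166) + U(75, 73/y(11, -3))) = √(√(-2 - 166 + (-166)²) + (-73/(8*(-3)) + (⅛)*75²)) = √(√(-2 - 166 + 27556) + (-73*(-1)/(8*3) + (⅛)*5625)) = √(√27388 + (-⅛*(-73/3) + 5625/8)) = √(2*√6847 + (73/24 + 5625/8)) = √(2*√6847 + 4237/6) = √(4237/6 + 2*√6847)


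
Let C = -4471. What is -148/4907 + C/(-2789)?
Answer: 21526425/13685623 ≈ 1.5729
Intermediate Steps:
-148/4907 + C/(-2789) = -148/4907 - 4471/(-2789) = -148*1/4907 - 4471*(-1/2789) = -148/4907 + 4471/2789 = 21526425/13685623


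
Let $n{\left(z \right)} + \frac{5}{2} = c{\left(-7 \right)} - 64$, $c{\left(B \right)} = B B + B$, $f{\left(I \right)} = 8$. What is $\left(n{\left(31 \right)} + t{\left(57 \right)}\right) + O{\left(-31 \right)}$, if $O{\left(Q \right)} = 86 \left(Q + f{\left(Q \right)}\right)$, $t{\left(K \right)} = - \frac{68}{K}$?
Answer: $- \frac{228421}{114} \approx -2003.7$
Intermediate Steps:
$c{\left(B \right)} = B + B^{2}$ ($c{\left(B \right)} = B^{2} + B = B + B^{2}$)
$n{\left(z \right)} = - \frac{49}{2}$ ($n{\left(z \right)} = - \frac{5}{2} - \left(64 + 7 \left(1 - 7\right)\right) = - \frac{5}{2} - 22 = - \frac{49}{2}$)
$O{\left(Q \right)} = 688 + 86 Q$ ($O{\left(Q \right)} = 86 \left(Q + 8\right) = 86 \left(8 + Q\right) = 688 + 86 Q$)
$\left(n{\left(31 \right)} + t{\left(57 \right)}\right) + O{\left(-31 \right)} = \left(- \frac{49}{2} - \frac{68}{57}\right) + \left(688 + 86 \left(-31\right)\right) = \left(- \frac{49}{2} - \frac{68}{57}\right) + \left(688 - 2666\right) = \left(- \frac{49}{2} - \frac{68}{57}\right) - 1978 = - \frac{2929}{114} - 1978 = - \frac{228421}{114}$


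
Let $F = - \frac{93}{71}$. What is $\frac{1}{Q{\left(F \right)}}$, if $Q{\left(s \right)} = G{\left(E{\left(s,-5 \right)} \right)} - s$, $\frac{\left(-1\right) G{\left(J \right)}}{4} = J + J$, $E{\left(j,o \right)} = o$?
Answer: $\frac{71}{2933} \approx 0.024207$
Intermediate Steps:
$G{\left(J \right)} = - 8 J$ ($G{\left(J \right)} = - 4 \left(J + J\right) = - 4 \cdot 2 J = - 8 J$)
$F = - \frac{93}{71}$ ($F = \left(-93\right) \frac{1}{71} = - \frac{93}{71} \approx -1.3099$)
$Q{\left(s \right)} = 40 - s$ ($Q{\left(s \right)} = \left(-8\right) \left(-5\right) - s = 40 - s$)
$\frac{1}{Q{\left(F \right)}} = \frac{1}{40 - - \frac{93}{71}} = \frac{1}{40 + \frac{93}{71}} = \frac{1}{\frac{2933}{71}} = \frac{71}{2933}$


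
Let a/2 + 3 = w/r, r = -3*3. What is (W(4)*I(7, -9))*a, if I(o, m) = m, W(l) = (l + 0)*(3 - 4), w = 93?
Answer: -960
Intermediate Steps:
r = -9
a = -80/3 (a = -6 + 2*(93/(-9)) = -6 + 2*(93*(-⅑)) = -6 + 2*(-31/3) = -6 - 62/3 = -80/3 ≈ -26.667)
W(l) = -l (W(l) = l*(-1) = -l)
(W(4)*I(7, -9))*a = (-1*4*(-9))*(-80/3) = -4*(-9)*(-80/3) = 36*(-80/3) = -960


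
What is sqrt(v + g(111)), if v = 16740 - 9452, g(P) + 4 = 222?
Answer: 3*sqrt(834) ≈ 86.637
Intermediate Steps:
g(P) = 218 (g(P) = -4 + 222 = 218)
v = 7288
sqrt(v + g(111)) = sqrt(7288 + 218) = sqrt(7506) = 3*sqrt(834)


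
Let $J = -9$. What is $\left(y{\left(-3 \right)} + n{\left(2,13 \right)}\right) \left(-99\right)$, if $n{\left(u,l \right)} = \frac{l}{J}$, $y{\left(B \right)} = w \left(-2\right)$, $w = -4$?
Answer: $-649$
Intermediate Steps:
$y{\left(B \right)} = 8$ ($y{\left(B \right)} = \left(-4\right) \left(-2\right) = 8$)
$n{\left(u,l \right)} = - \frac{l}{9}$ ($n{\left(u,l \right)} = \frac{l}{-9} = l \left(- \frac{1}{9}\right) = - \frac{l}{9}$)
$\left(y{\left(-3 \right)} + n{\left(2,13 \right)}\right) \left(-99\right) = \left(8 - \frac{13}{9}\right) \left(-99\right) = \frac{59}{9} \left(-99\right) = -649$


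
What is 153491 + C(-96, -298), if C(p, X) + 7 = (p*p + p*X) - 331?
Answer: 190977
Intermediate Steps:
C(p, X) = -338 + p² + X*p (C(p, X) = -7 + ((p*p + p*X) - 331) = -7 + ((p² + X*p) - 331) = -7 + (-331 + p² + X*p) = -338 + p² + X*p)
153491 + C(-96, -298) = 153491 + (-338 + (-96)² - 298*(-96)) = 153491 + (-338 + 9216 + 28608) = 153491 + 37486 = 190977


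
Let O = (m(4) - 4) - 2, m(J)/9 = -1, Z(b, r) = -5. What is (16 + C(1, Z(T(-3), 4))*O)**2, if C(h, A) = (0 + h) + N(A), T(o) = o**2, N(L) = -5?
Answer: 5776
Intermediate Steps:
m(J) = -9 (m(J) = 9*(-1) = -9)
C(h, A) = -5 + h (C(h, A) = (0 + h) - 5 = h - 5 = -5 + h)
O = -15 (O = (-9 - 4) - 2 = -13 - 2 = -15)
(16 + C(1, Z(T(-3), 4))*O)**2 = (16 + (-5 + 1)*(-15))**2 = (16 - 4*(-15))**2 = (16 + 60)**2 = 76**2 = 5776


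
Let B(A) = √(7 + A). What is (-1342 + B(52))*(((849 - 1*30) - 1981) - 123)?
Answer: 1724470 - 1285*√59 ≈ 1.7146e+6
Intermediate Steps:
(-1342 + B(52))*(((849 - 1*30) - 1981) - 123) = (-1342 + √(7 + 52))*(((849 - 1*30) - 1981) - 123) = (-1342 + √59)*(((849 - 30) - 1981) - 123) = (-1342 + √59)*((819 - 1981) - 123) = (-1342 + √59)*(-1162 - 123) = (-1342 + √59)*(-1285) = 1724470 - 1285*√59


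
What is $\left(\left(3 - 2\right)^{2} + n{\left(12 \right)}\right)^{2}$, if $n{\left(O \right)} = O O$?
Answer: $21025$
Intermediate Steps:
$n{\left(O \right)} = O^{2}$
$\left(\left(3 - 2\right)^{2} + n{\left(12 \right)}\right)^{2} = \left(\left(3 - 2\right)^{2} + 12^{2}\right)^{2} = \left(1^{2} + 144\right)^{2} = \left(1 + 144\right)^{2} = 145^{2} = 21025$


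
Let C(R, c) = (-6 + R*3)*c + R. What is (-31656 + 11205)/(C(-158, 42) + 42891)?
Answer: -20451/22573 ≈ -0.90599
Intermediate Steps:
C(R, c) = R + c*(-6 + 3*R) (C(R, c) = (-6 + 3*R)*c + R = c*(-6 + 3*R) + R = R + c*(-6 + 3*R))
(-31656 + 11205)/(C(-158, 42) + 42891) = (-31656 + 11205)/((-158 - 6*42 + 3*(-158)*42) + 42891) = -20451/((-158 - 252 - 19908) + 42891) = -20451/(-20318 + 42891) = -20451/22573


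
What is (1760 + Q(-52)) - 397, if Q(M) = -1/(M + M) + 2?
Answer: 141961/104 ≈ 1365.0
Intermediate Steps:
Q(M) = 2 - 1/(2*M) (Q(M) = -1/(2*M) + 2 = 2 - 1/(2*M))
(1760 + Q(-52)) - 397 = (1760 + (2 - ½/(-52))) - 397 = (1760 + (2 - ½*(-1/52))) - 397 = (1760 + (2 + 1/104)) - 397 = (1760 + 209/104) - 397 = 183249/104 - 397 = 141961/104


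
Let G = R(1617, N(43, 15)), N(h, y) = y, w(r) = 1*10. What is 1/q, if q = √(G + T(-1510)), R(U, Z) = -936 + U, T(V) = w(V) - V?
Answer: √2201/2201 ≈ 0.021315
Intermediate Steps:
w(r) = 10
T(V) = 10 - V
G = 681 (G = -936 + 1617 = 681)
q = √2201 (q = √(681 + (10 - 1*(-1510))) = √(681 + (10 + 1510)) = √(681 + 1520) = √2201 ≈ 46.915)
1/q = 1/(√2201) = √2201/2201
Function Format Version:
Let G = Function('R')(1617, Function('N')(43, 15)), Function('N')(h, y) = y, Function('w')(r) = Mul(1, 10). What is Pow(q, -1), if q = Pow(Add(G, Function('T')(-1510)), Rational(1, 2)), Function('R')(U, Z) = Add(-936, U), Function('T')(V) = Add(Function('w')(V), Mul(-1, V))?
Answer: Mul(Rational(1, 2201), Pow(2201, Rational(1, 2))) ≈ 0.021315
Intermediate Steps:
Function('w')(r) = 10
Function('T')(V) = Add(10, Mul(-1, V))
G = 681 (G = Add(-936, 1617) = 681)
q = Pow(2201, Rational(1, 2)) (q = Pow(Add(681, Add(10, Mul(-1, -1510))), Rational(1, 2)) = Pow(Add(681, Add(10, 1510)), Rational(1, 2)) = Pow(Add(681, 1520), Rational(1, 2)) = Pow(2201, Rational(1, 2)) ≈ 46.915)
Pow(q, -1) = Pow(Pow(2201, Rational(1, 2)), -1) = Mul(Rational(1, 2201), Pow(2201, Rational(1, 2)))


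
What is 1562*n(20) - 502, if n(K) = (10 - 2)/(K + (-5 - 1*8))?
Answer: 8982/7 ≈ 1283.1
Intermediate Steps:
n(K) = 8/(-13 + K) (n(K) = 8/(K + (-5 - 8)) = 8/(K - 13) = 8/(-13 + K))
1562*n(20) - 502 = 1562*(8/(-13 + 20)) - 502 = 1562*(8/7) - 502 = 12496/7 - 502 = 8982/7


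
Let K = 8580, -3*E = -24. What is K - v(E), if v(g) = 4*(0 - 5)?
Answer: 8600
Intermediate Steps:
E = 8 (E = -1/3*(-24) = 8)
v(g) = -20 (v(g) = 4*(-5) = -20)
K - v(E) = 8580 - 1*(-20) = 8580 + 20 = 8600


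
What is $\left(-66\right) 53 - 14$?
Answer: $-3512$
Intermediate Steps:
$\left(-66\right) 53 - 14 = -3498 - 14 = -3512$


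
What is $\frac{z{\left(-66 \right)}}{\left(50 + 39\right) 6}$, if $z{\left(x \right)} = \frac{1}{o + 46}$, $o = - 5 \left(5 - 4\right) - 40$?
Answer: $\frac{1}{534} \approx 0.0018727$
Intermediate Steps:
$o = -45$ ($o = \left(-5\right) 1 - 40 = -5 - 40 = -45$)
$z{\left(x \right)} = 1$ ($z{\left(x \right)} = \frac{1}{-45 + 46} = 1^{-1} = 1$)
$\frac{z{\left(-66 \right)}}{\left(50 + 39\right) 6} = 1 \frac{1}{\left(50 + 39\right) 6} = 1 \frac{1}{89 \cdot 6} = 1 \cdot \frac{1}{534} = \frac{1}{534}$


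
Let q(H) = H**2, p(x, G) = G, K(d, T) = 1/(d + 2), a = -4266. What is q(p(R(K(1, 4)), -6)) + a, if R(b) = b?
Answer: -4230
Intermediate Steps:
K(d, T) = 1/(2 + d)
q(p(R(K(1, 4)), -6)) + a = (-6)**2 - 4266 = 36 - 4266 = -4230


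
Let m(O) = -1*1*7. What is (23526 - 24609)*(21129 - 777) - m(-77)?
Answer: -22041209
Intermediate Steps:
m(O) = -7 (m(O) = -1*7 = -7)
(23526 - 24609)*(21129 - 777) - m(-77) = (23526 - 24609)*(21129 - 777) - 1*(-7) = -1083*20352 + 7 = -22041216 + 7 = -22041209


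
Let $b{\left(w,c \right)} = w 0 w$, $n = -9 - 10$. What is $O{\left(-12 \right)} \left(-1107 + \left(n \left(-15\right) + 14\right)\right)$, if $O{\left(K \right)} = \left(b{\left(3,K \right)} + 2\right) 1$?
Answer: $-1616$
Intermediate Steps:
$n = -19$
$b{\left(w,c \right)} = 0$ ($b{\left(w,c \right)} = 0 w = 0$)
$O{\left(K \right)} = 2$ ($O{\left(K \right)} = \left(0 + 2\right) 1 = 2 \cdot 1 = 2$)
$O{\left(-12 \right)} \left(-1107 + \left(n \left(-15\right) + 14\right)\right) = 2 \left(-1107 + \left(\left(-19\right) \left(-15\right) + 14\right)\right) = 2 \left(-1107 + \left(285 + 14\right)\right) = 2 \left(-1107 + 299\right) = 2 \left(-808\right) = -1616$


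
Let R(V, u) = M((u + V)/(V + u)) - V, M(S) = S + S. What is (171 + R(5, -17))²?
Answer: 28224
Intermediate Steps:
M(S) = 2*S
R(V, u) = 2 - V (R(V, u) = 2*((u + V)/(V + u)) - V = 2*((V + u)/(V + u)) - V = 2*1 - V = 2 - V)
(171 + R(5, -17))² = (171 + (2 - 1*5))² = (171 + (2 - 5))² = (171 - 3)² = 168² = 28224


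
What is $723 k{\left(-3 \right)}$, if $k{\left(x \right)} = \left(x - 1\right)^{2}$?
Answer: $11568$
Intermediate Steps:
$k{\left(x \right)} = \left(-1 + x\right)^{2}$
$723 k{\left(-3 \right)} = 723 \left(-1 - 3\right)^{2} = 723 \left(-4\right)^{2} = 723 \cdot 16 = 11568$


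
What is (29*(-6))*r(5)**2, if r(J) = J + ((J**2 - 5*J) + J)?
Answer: -17400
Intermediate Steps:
r(J) = J**2 - 3*J (r(J) = J + (J**2 - 4*J) = J**2 - 3*J)
(29*(-6))*r(5)**2 = (29*(-6))*(5*(-3 + 5))**2 = -174*(5*2)**2 = -174*10**2 = -174*100 = -17400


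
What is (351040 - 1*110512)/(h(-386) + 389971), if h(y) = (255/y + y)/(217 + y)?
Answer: 5230201184/8479839155 ≈ 0.61678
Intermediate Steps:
h(y) = (y + 255/y)/(217 + y)
(351040 - 1*110512)/(h(-386) + 389971) = (351040 - 1*110512)/((255 + (-386)**2)/((-386)*(217 - 386)) + 389971) = (351040 - 110512)/(-1/386*(255 + 148996)/(-169) + 389971) = 240528/(-1/386*(-1/169)*149251 + 389971) = 240528/(149251/65234 + 389971) = 240528/(25439517465/65234) = 240528*(65234/25439517465) = 5230201184/8479839155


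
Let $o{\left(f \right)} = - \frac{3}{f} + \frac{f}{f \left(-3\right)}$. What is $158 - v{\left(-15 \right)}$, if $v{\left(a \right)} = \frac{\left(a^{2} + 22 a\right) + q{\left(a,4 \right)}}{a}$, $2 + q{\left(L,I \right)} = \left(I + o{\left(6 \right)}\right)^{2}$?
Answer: $\frac{81829}{540} \approx 151.54$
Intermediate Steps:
$o{\left(f \right)} = - \frac{1}{3} - \frac{3}{f}$ ($o{\left(f \right)} = - \frac{3}{f} + \frac{f}{\left(-3\right) f} = - \frac{3}{f} + f \left(- \frac{1}{3 f}\right) = - \frac{3}{f} - \frac{1}{3} = - \frac{1}{3} - \frac{3}{f}$)
$q{\left(L,I \right)} = -2 + \left(- \frac{5}{6} + I\right)^{2}$ ($q{\left(L,I \right)} = -2 + \left(I + \frac{-9 - 6}{3 \cdot 6}\right)^{2} = -2 + \left(I + \frac{1}{3} \cdot \frac{1}{6} \left(-9 - 6\right)\right)^{2} = -2 + \left(I + \frac{1}{3} \cdot \frac{1}{6} \left(-15\right)\right)^{2} = -2 + \left(I - \frac{5}{6}\right)^{2} = -2 + \left(- \frac{5}{6} + I\right)^{2}$)
$v{\left(a \right)} = \frac{\frac{289}{36} + a^{2} + 22 a}{a}$ ($v{\left(a \right)} = \frac{\left(a^{2} + 22 a\right) - \left(2 - \frac{\left(-5 + 6 \cdot 4\right)^{2}}{36}\right)}{a} = \frac{\left(a^{2} + 22 a\right) - \left(2 - \frac{\left(-5 + 24\right)^{2}}{36}\right)}{a} = \frac{\left(a^{2} + 22 a\right) - \left(2 - \frac{19^{2}}{36}\right)}{a} = \frac{\left(a^{2} + 22 a\right) + \left(-2 + \frac{1}{36} \cdot 361\right)}{a} = \frac{\left(a^{2} + 22 a\right) + \left(-2 + \frac{361}{36}\right)}{a} = \frac{\left(a^{2} + 22 a\right) + \frac{289}{36}}{a} = \frac{\frac{289}{36} + a^{2} + 22 a}{a}$)
$158 - v{\left(-15 \right)} = 158 - \left(22 - 15 + \frac{289}{36 \left(-15\right)}\right) = 158 - \left(22 - 15 + \frac{289}{36} \left(- \frac{1}{15}\right)\right) = 158 - \left(22 - 15 - \frac{289}{540}\right) = 158 - \frac{3491}{540} = \frac{81829}{540}$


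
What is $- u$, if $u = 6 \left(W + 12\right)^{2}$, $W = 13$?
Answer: $-3750$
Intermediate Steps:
$u = 3750$ ($u = 6 \left(13 + 12\right)^{2} = 6 \cdot 25^{2} = 6 \cdot 625 = 3750$)
$- u = \left(-1\right) 3750 = -3750$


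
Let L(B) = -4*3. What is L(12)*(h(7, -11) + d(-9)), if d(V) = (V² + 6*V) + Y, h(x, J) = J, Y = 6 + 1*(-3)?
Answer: -228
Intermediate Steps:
Y = 3 (Y = 6 - 3 = 3)
L(B) = -12
d(V) = 3 + V² + 6*V (d(V) = (V² + 6*V) + 3 = 3 + V² + 6*V)
L(12)*(h(7, -11) + d(-9)) = -12*(-11 + (3 + (-9)² + 6*(-9))) = -12*(-11 + (3 + 81 - 54)) = -12*(-11 + 30) = -12*19 = -228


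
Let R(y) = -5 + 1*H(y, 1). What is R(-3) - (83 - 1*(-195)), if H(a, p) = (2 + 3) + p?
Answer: -277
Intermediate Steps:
H(a, p) = 5 + p
R(y) = 1 (R(y) = -5 + 1*(5 + 1) = -5 + 1*6 = -5 + 6 = 1)
R(-3) - (83 - 1*(-195)) = 1 - (83 - 1*(-195)) = 1 - (83 + 195) = 1 - 1*278 = 1 - 278 = -277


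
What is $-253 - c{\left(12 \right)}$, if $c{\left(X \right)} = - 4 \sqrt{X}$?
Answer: $-253 + 8 \sqrt{3} \approx -239.14$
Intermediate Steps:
$-253 - c{\left(12 \right)} = -253 - - 4 \sqrt{12} = -253 - - 4 \cdot 2 \sqrt{3} = -253 - - 8 \sqrt{3} = -253 + 8 \sqrt{3}$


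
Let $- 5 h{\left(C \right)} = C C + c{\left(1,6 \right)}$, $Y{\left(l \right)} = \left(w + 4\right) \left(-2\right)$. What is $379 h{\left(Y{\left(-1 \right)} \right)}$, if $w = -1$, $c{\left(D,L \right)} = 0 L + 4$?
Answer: $-3032$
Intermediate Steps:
$c{\left(D,L \right)} = 4$ ($c{\left(D,L \right)} = 0 + 4 = 4$)
$Y{\left(l \right)} = -6$ ($Y{\left(l \right)} = \left(-1 + 4\right) \left(-2\right) = 3 \left(-2\right) = -6$)
$h{\left(C \right)} = - \frac{4}{5} - \frac{C^{2}}{5}$ ($h{\left(C \right)} = - \frac{C C + 4}{5} = - \frac{C^{2} + 4}{5} = - \frac{4 + C^{2}}{5} = - \frac{4}{5} - \frac{C^{2}}{5}$)
$379 h{\left(Y{\left(-1 \right)} \right)} = 379 \left(- \frac{4}{5} - \frac{\left(-6\right)^{2}}{5}\right) = 379 \left(- \frac{4}{5} - \frac{36}{5}\right) = 379 \left(-8\right) = -3032$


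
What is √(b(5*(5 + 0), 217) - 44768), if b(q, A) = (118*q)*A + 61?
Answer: √595443 ≈ 771.65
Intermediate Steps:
b(q, A) = 61 + 118*A*q (b(q, A) = 118*A*q + 61 = 61 + 118*A*q)
√(b(5*(5 + 0), 217) - 44768) = √((61 + 118*217*(5*(5 + 0))) - 44768) = √((61 + 118*217*(5*5)) - 44768) = √((61 + 118*217*25) - 44768) = √((61 + 640150) - 44768) = √(640211 - 44768) = √595443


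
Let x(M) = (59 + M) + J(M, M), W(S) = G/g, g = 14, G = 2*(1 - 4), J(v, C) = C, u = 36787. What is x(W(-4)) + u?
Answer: 257916/7 ≈ 36845.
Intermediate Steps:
G = -6 (G = 2*(-3) = -6)
W(S) = -3/7 (W(S) = -6/14 = -6*1/14 = -3/7)
x(M) = 59 + 2*M (x(M) = (59 + M) + M = 59 + 2*M)
x(W(-4)) + u = (59 + 2*(-3/7)) + 36787 = (59 - 6/7) + 36787 = 407/7 + 36787 = 257916/7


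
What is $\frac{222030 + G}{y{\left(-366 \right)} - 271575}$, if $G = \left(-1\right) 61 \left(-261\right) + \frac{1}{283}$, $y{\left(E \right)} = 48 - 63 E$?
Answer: $- \frac{67340134}{70316727} \approx -0.95767$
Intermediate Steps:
$G = \frac{4505644}{283}$ ($G = \left(-61\right) \left(-261\right) + \frac{1}{283} = 15921 + \frac{1}{283} = \frac{4505644}{283} \approx 15921.0$)
$\frac{222030 + G}{y{\left(-366 \right)} - 271575} = \frac{222030 + \frac{4505644}{283}}{\left(48 - -23058\right) - 271575} = \frac{67340134}{283 \left(\left(48 + 23058\right) - 271575\right)} = \frac{67340134}{283 \left(23106 - 271575\right)} = \frac{67340134}{283 \left(-248469\right)} = \frac{67340134}{283} \left(- \frac{1}{248469}\right) = - \frac{67340134}{70316727}$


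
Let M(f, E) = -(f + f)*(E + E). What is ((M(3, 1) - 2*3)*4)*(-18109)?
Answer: 1303848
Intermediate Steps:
M(f, E) = -4*E*f (M(f, E) = -2*f*2*E = -4*E*f)
((M(3, 1) - 2*3)*4)*(-18109) = ((-4*1*3 - 2*3)*4)*(-18109) = ((-12 - 6)*4)*(-18109) = -18*4*(-18109) = -72*(-18109) = 1303848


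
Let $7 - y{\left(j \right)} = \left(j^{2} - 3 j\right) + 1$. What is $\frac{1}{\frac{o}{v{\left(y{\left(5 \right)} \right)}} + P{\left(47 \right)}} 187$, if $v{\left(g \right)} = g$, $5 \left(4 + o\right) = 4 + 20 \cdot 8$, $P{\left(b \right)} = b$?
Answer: $\frac{935}{199} \approx 4.6985$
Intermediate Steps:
$y{\left(j \right)} = 6 - j^{2} + 3 j$ ($y{\left(j \right)} = 7 - \left(\left(j^{2} - 3 j\right) + 1\right) = 7 - \left(1 + j^{2} - 3 j\right) = 6 - j^{2} + 3 j$)
$o = \frac{144}{5}$ ($o = -4 + \frac{4 + 20 \cdot 8}{5} = -4 + \frac{4 + 160}{5} = -4 + \frac{1}{5} \cdot 164 = -4 + \frac{164}{5} = \frac{144}{5} \approx 28.8$)
$\frac{1}{\frac{o}{v{\left(y{\left(5 \right)} \right)}} + P{\left(47 \right)}} 187 = \frac{1}{\frac{144}{5 \left(6 - 5^{2} + 3 \cdot 5\right)} + 47} \cdot 187 = \frac{1}{\frac{144}{5 \left(6 - 25 + 15\right)} + 47} \cdot 187 = \frac{1}{\frac{144}{5 \left(-4\right)} + 47} \cdot 187 = \frac{1}{\frac{144}{5} \left(- \frac{1}{4}\right) + 47} \cdot 187 = \frac{1}{- \frac{36}{5} + 47} \cdot 187 = \frac{1}{\frac{199}{5}} \cdot 187 = \frac{5}{199} \cdot 187 = \frac{935}{199}$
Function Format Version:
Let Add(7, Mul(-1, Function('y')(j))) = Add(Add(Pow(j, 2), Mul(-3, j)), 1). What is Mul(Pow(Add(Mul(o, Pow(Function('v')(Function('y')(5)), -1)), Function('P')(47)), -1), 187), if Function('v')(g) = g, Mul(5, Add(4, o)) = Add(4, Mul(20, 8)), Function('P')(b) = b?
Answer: Rational(935, 199) ≈ 4.6985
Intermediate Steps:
Function('y')(j) = Add(6, Mul(-1, Pow(j, 2)), Mul(3, j)) (Function('y')(j) = Add(7, Mul(-1, Add(Add(Pow(j, 2), Mul(-3, j)), 1))) = Add(7, Mul(-1, Add(1, Pow(j, 2), Mul(-3, j)))) = Add(7, Add(-1, Mul(-1, Pow(j, 2)), Mul(3, j))) = Add(6, Mul(-1, Pow(j, 2)), Mul(3, j)))
o = Rational(144, 5) (o = Add(-4, Mul(Rational(1, 5), Add(4, Mul(20, 8)))) = Add(-4, Mul(Rational(1, 5), Add(4, 160))) = Add(-4, Mul(Rational(1, 5), 164)) = Add(-4, Rational(164, 5)) = Rational(144, 5) ≈ 28.800)
Mul(Pow(Add(Mul(o, Pow(Function('v')(Function('y')(5)), -1)), Function('P')(47)), -1), 187) = Mul(Pow(Add(Mul(Rational(144, 5), Pow(Add(6, Mul(-1, Pow(5, 2)), Mul(3, 5)), -1)), 47), -1), 187) = Mul(Pow(Add(Mul(Rational(144, 5), Pow(Add(6, Mul(-1, 25), 15), -1)), 47), -1), 187) = Mul(Pow(Add(Mul(Rational(144, 5), Pow(Add(6, -25, 15), -1)), 47), -1), 187) = Mul(Pow(Add(Mul(Rational(144, 5), Pow(-4, -1)), 47), -1), 187) = Mul(Pow(Add(Mul(Rational(144, 5), Rational(-1, 4)), 47), -1), 187) = Mul(Pow(Add(Rational(-36, 5), 47), -1), 187) = Mul(Pow(Rational(199, 5), -1), 187) = Mul(Rational(5, 199), 187) = Rational(935, 199)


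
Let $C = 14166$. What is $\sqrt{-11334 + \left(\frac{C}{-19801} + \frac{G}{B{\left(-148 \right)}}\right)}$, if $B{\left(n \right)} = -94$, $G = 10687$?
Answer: $\frac{i \sqrt{39662036675126578}}{1861294} \approx 107.0 i$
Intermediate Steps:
$\sqrt{-11334 + \left(\frac{C}{-19801} + \frac{G}{B{\left(-148 \right)}}\right)} = \sqrt{-11334 + \left(\frac{14166}{-19801} + \frac{10687}{-94}\right)} = \sqrt{-11334 + \left(14166 \left(- \frac{1}{19801}\right) + 10687 \left(- \frac{1}{94}\right)\right)} = \sqrt{-11334 - \frac{212944891}{1861294}} = \sqrt{- \frac{21308851087}{1861294}} = \frac{i \sqrt{39662036675126578}}{1861294}$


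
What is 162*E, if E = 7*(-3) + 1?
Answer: -3240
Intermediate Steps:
E = -20 (E = -21 + 1 = -20)
162*E = 162*(-20) = -3240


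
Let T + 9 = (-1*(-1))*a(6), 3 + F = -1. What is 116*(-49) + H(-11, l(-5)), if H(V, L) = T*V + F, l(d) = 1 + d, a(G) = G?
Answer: -5655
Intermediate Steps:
F = -4 (F = -3 - 1 = -4)
T = -3 (T = -9 - 1*(-1)*6 = -9 + 1*6 = -9 + 6 = -3)
H(V, L) = -4 - 3*V (H(V, L) = -3*V - 4 = -4 - 3*V)
116*(-49) + H(-11, l(-5)) = 116*(-49) + (-4 - 3*(-11)) = -5684 + (-4 + 33) = -5684 + 29 = -5655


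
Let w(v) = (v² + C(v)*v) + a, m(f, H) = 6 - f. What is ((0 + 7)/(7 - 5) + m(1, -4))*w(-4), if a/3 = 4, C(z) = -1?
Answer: 272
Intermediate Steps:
a = 12 (a = 3*4 = 12)
w(v) = 12 + v² - v (w(v) = (v² - v) + 12 = 12 + v² - v)
((0 + 7)/(7 - 5) + m(1, -4))*w(-4) = ((0 + 7)/(7 - 5) + (6 - 1*1))*(12 + (-4)² - 1*(-4)) = (7/2 + (6 - 1))*(12 + 16 + 4) = (7*(½) + 5)*32 = (7/2 + 5)*32 = (17/2)*32 = 272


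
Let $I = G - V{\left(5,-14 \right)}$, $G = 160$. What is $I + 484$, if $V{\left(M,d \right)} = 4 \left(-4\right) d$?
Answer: $420$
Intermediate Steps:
$V{\left(M,d \right)} = - 16 d$
$I = -64$ ($I = 160 - \left(-16\right) \left(-14\right) = 160 - 224 = -64$)
$I + 484 = -64 + 484 = 420$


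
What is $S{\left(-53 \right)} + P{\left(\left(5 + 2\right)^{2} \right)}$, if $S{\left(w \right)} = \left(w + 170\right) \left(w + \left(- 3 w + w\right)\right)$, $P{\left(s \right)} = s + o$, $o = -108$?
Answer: $6142$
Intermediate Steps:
$P{\left(s \right)} = -108 + s$ ($P{\left(s \right)} = s - 108 = -108 + s$)
$S{\left(w \right)} = - w \left(170 + w\right)$ ($S{\left(w \right)} = \left(170 + w\right) \left(w - 2 w\right) = \left(170 + w\right) \left(- w\right) = - w \left(170 + w\right)$)
$S{\left(-53 \right)} + P{\left(\left(5 + 2\right)^{2} \right)} = \left(-1\right) \left(-53\right) \left(170 - 53\right) - \left(108 - \left(5 + 2\right)^{2}\right) = \left(-1\right) \left(-53\right) 117 - \left(108 - 7^{2}\right) = 6201 + \left(-108 + 49\right) = 6201 - 59 = 6142$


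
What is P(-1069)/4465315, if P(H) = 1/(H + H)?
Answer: -1/9546843470 ≈ -1.0475e-10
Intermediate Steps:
P(H) = 1/(2*H)
P(-1069)/4465315 = ((½)/(-1069))/4465315 = ((½)*(-1/1069))*(1/4465315) = -1/2138*1/4465315 = -1/9546843470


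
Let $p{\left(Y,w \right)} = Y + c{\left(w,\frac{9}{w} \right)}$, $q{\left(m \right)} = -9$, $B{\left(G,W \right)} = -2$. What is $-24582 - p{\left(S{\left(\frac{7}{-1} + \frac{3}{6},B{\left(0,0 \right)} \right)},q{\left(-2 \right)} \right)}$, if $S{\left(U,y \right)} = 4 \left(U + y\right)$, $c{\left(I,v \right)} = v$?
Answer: $-24547$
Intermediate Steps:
$S{\left(U,y \right)} = 4 U + 4 y$
$p{\left(Y,w \right)} = Y + \frac{9}{w}$
$-24582 - p{\left(S{\left(\frac{7}{-1} + \frac{3}{6},B{\left(0,0 \right)} \right)},q{\left(-2 \right)} \right)} = -24582 - \left(\left(4 \left(\frac{7}{-1} + \frac{3}{6}\right) + 4 \left(-2\right)\right) + \frac{9}{-9}\right) = -24582 - \left(\left(4 \left(7 \left(-1\right) + 3 \cdot \frac{1}{6}\right) - 8\right) + 9 \left(- \frac{1}{9}\right)\right) = -24582 - \left(\left(4 \left(-7 + \frac{1}{2}\right) - 8\right) - 1\right) = -24582 - \left(\left(4 \left(- \frac{13}{2}\right) - 8\right) - 1\right) = -24582 - \left(\left(-26 - 8\right) - 1\right) = -24582 - \left(-34 - 1\right) = -24582 - -35 = -24582 + 35 = -24547$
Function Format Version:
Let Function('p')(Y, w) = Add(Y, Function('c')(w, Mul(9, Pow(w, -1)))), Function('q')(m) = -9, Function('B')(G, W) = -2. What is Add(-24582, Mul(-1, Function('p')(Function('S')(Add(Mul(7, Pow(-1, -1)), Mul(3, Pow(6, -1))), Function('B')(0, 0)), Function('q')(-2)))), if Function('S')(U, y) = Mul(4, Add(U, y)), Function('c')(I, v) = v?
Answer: -24547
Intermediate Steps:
Function('S')(U, y) = Add(Mul(4, U), Mul(4, y))
Function('p')(Y, w) = Add(Y, Mul(9, Pow(w, -1)))
Add(-24582, Mul(-1, Function('p')(Function('S')(Add(Mul(7, Pow(-1, -1)), Mul(3, Pow(6, -1))), Function('B')(0, 0)), Function('q')(-2)))) = Add(-24582, Mul(-1, Add(Add(Mul(4, Add(Mul(7, Pow(-1, -1)), Mul(3, Pow(6, -1)))), Mul(4, -2)), Mul(9, Pow(-9, -1))))) = Add(-24582, Mul(-1, Add(Add(Mul(4, Add(Mul(7, -1), Mul(3, Rational(1, 6)))), -8), Mul(9, Rational(-1, 9))))) = Add(-24582, Mul(-1, Add(Add(Mul(4, Add(-7, Rational(1, 2))), -8), -1))) = Add(-24582, Mul(-1, Add(Add(Mul(4, Rational(-13, 2)), -8), -1))) = Add(-24582, Mul(-1, Add(Add(-26, -8), -1))) = Add(-24582, Mul(-1, Add(-34, -1))) = Add(-24582, Mul(-1, -35)) = Add(-24582, 35) = -24547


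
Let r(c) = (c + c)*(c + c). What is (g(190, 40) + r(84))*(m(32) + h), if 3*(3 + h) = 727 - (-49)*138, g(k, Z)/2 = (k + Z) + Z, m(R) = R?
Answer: 72638688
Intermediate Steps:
g(k, Z) = 2*k + 4*Z (g(k, Z) = 2*((k + Z) + Z) = 2*((Z + k) + Z) = 2*(k + 2*Z) = 2*k + 4*Z)
r(c) = 4*c² (r(c) = (2*c)*(2*c) = 4*c²)
h = 7480/3 (h = -3 + (727 - (-49)*138)/3 = -3 + (727 - 1*(-6762))/3 = -3 + (727 + 6762)/3 = -3 + (⅓)*7489 = -3 + 7489/3 = 7480/3 ≈ 2493.3)
(g(190, 40) + r(84))*(m(32) + h) = ((2*190 + 4*40) + 4*84²)*(32 + 7480/3) = ((380 + 160) + 4*7056)*(7576/3) = (540 + 28224)*(7576/3) = 28764*(7576/3) = 72638688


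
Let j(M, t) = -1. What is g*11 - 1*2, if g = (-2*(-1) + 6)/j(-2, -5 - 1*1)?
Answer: -90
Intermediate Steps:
g = -8 (g = (-2*(-1) + 6)/(-1) = (2 + 6)*(-1) = 8*(-1) = -8)
g*11 - 1*2 = -8*11 - 1*2 = -88 - 2 = -90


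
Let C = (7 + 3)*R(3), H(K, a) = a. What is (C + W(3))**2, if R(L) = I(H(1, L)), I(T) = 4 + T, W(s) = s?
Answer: 5329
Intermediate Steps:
R(L) = 4 + L
C = 70 (C = (7 + 3)*(4 + 3) = 10*7 = 70)
(C + W(3))**2 = (70 + 3)**2 = 73**2 = 5329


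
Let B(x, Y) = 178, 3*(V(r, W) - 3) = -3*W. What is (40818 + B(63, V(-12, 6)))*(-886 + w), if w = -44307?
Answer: -1852732228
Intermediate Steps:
V(r, W) = 3 - W (V(r, W) = 3 + (-3*W)/3 = 3 - W)
(40818 + B(63, V(-12, 6)))*(-886 + w) = (40818 + 178)*(-886 - 44307) = 40996*(-45193) = -1852732228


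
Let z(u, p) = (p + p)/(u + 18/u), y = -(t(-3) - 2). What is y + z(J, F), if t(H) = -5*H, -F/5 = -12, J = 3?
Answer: ⅓ ≈ 0.33333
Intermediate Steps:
F = 60 (F = -5*(-12) = 60)
y = -13 (y = -(-5*(-3) - 2) = -(15 - 2) = -1*13 = -13)
z(u, p) = 2*p/(u + 18/u) (z(u, p) = (2*p)/(u + 18/u) = 2*p/(u + 18/u))
y + z(J, F) = -13 + 2*60*3/(18 + 3²) = -13 + 2*60*3/(18 + 9) = -13 + 2*60*3/27 = -13 + 2*60*3*(1/27) = -13 + 40/3 = ⅓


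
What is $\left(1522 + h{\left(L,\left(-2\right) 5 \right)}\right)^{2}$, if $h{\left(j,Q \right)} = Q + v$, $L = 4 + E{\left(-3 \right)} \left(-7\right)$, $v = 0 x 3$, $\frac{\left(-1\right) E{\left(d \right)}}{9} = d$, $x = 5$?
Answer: $2286144$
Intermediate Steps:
$E{\left(d \right)} = - 9 d$
$v = 0$ ($v = 0 \cdot 5 \cdot 3 = 0 \cdot 3 = 0$)
$L = -185$ ($L = 4 + \left(-9\right) \left(-3\right) \left(-7\right) = 4 + 27 \left(-7\right) = 4 - 189 = -185$)
$h{\left(j,Q \right)} = Q$ ($h{\left(j,Q \right)} = Q + 0 = Q$)
$\left(1522 + h{\left(L,\left(-2\right) 5 \right)}\right)^{2} = \left(1522 - 10\right)^{2} = 1512^{2} = 2286144$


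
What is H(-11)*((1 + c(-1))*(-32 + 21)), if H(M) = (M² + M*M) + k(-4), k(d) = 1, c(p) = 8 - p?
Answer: -26730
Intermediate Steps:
H(M) = 1 + 2*M² (H(M) = (M² + M*M) + 1 = (M² + M²) + 1 = 2*M² + 1 = 1 + 2*M²)
H(-11)*((1 + c(-1))*(-32 + 21)) = (1 + 2*(-11)²)*((1 + (8 - 1*(-1)))*(-32 + 21)) = (1 + 2*121)*((1 + (8 + 1))*(-11)) = (1 + 242)*((1 + 9)*(-11)) = 243*(10*(-11)) = 243*(-110) = -26730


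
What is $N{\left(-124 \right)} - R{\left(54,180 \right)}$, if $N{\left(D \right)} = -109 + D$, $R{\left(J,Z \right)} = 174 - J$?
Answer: $-353$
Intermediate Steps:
$N{\left(-124 \right)} - R{\left(54,180 \right)} = \left(-109 - 124\right) - \left(174 - 54\right) = -233 - \left(174 - 54\right) = -233 - 120 = -353$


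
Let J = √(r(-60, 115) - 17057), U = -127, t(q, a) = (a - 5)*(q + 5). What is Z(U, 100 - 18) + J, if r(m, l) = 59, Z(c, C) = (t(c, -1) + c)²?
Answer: 366025 + I*√16998 ≈ 3.6603e+5 + 130.38*I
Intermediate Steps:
t(q, a) = (-5 + a)*(5 + q)
Z(c, C) = (-30 - 5*c)² (Z(c, C) = ((-25 - 5*c + 5*(-1) - c) + c)² = ((-25 - 5*c - 5 - c) + c)² = ((-30 - 6*c) + c)² = (-30 - 5*c)²)
J = I*√16998 (J = √(59 - 17057) = √(-16998) = I*√16998 ≈ 130.38*I)
Z(U, 100 - 18) + J = 25*(6 - 127)² + I*√16998 = 25*(-121)² + I*√16998 = 25*14641 + I*√16998 = 366025 + I*√16998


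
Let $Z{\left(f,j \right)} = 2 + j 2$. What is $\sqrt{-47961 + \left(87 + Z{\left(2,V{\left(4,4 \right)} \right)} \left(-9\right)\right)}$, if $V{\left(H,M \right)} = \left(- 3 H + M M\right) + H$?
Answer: $2 i \sqrt{12009} \approx 219.17 i$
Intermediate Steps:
$V{\left(H,M \right)} = M^{2} - 2 H$ ($V{\left(H,M \right)} = \left(- 3 H + M^{2}\right) + H = \left(M^{2} - 3 H\right) + H = M^{2} - 2 H$)
$Z{\left(f,j \right)} = 2 + 2 j$
$\sqrt{-47961 + \left(87 + Z{\left(2,V{\left(4,4 \right)} \right)} \left(-9\right)\right)} = \sqrt{-47961 + \left(87 + \left(2 + 2 \left(4^{2} - 8\right)\right) \left(-9\right)\right)} = \sqrt{-47961 + \left(87 + \left(2 + 2 \left(16 - 8\right)\right) \left(-9\right)\right)} = \sqrt{-47961 + \left(87 + \left(2 + 2 \cdot 8\right) \left(-9\right)\right)} = \sqrt{-47961 + \left(87 + \left(2 + 16\right) \left(-9\right)\right)} = \sqrt{-47961 + \left(87 + 18 \left(-9\right)\right)} = \sqrt{-47961 + \left(87 - 162\right)} = \sqrt{-47961 - 75} = \sqrt{-48036} = 2 i \sqrt{12009}$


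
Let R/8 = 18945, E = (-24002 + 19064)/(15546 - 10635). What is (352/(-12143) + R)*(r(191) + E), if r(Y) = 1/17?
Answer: -48485146419160/337927547 ≈ -1.4348e+5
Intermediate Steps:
E = -1646/1637 (E = -4938/4911 = -4938*1/4911 = -1646/1637 ≈ -1.0055)
R = 151560 (R = 8*18945 = 151560)
r(Y) = 1/17
(352/(-12143) + R)*(r(191) + E) = (352/(-12143) + 151560)*(1/17 - 1646/1637) = (352*(-1/12143) + 151560)*(-26345/27829) = (-352/12143 + 151560)*(-26345/27829) = (1840392728/12143)*(-26345/27829) = -48485146419160/337927547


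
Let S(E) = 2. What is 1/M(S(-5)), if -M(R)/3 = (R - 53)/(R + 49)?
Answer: ⅓ ≈ 0.33333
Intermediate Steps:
M(R) = -3*(-53 + R)/(49 + R) (M(R) = -3*(R - 53)/(R + 49) = -3*(-53 + R)/(49 + R))
1/M(S(-5)) = 1/(3*(53 - 1*2)/(49 + 2)) = 1/(3*(53 - 2)/51) = 1/(3*(1/51)*51) = 1/3 = ⅓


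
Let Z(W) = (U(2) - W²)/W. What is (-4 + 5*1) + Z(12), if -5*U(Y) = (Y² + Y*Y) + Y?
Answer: -67/6 ≈ -11.167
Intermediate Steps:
U(Y) = -2*Y²/5 - Y/5 (U(Y) = -((Y² + Y*Y) + Y)/5 = -((Y² + Y²) + Y)/5 = -(2*Y² + Y)/5 = -(Y + 2*Y²)/5 = -2*Y²/5 - Y/5)
Z(W) = (-2 - W²)/W (Z(W) = (-⅕*2*(1 + 2*2) - W²)/W = (-⅕*2*(1 + 4) - W²)/W = (-⅕*2*5 - W²)/W = (-2 - W²)/W)
(-4 + 5*1) + Z(12) = (-4 + 5*1) + (-1*12 - 2/12) = (-4 + 5) + (-12 - 2*1/12) = 1 + (-12 - ⅙) = 1 - 73/6 = -67/6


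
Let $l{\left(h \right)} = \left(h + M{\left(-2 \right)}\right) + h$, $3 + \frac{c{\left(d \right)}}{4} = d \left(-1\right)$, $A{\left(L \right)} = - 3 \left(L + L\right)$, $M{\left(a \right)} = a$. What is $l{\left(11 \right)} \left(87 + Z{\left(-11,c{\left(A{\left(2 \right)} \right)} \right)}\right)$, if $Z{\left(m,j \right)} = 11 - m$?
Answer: $2180$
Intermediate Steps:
$A{\left(L \right)} = - 6 L$ ($A{\left(L \right)} = - 3 \cdot 2 L = - 6 L$)
$c{\left(d \right)} = -12 - 4 d$ ($c{\left(d \right)} = -12 + 4 d \left(-1\right) = -12 + 4 \left(- d\right) = -12 - 4 d$)
$l{\left(h \right)} = -2 + 2 h$ ($l{\left(h \right)} = \left(h - 2\right) + h = \left(-2 + h\right) + h = -2 + 2 h$)
$l{\left(11 \right)} \left(87 + Z{\left(-11,c{\left(A{\left(2 \right)} \right)} \right)}\right) = \left(-2 + 2 \cdot 11\right) \left(87 + \left(11 - -11\right)\right) = \left(-2 + 22\right) \left(87 + \left(11 + 11\right)\right) = 20 \left(87 + 22\right) = 20 \cdot 109 = 2180$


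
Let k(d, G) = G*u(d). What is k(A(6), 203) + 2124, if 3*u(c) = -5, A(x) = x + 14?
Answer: 5357/3 ≈ 1785.7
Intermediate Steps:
A(x) = 14 + x
u(c) = -5/3 (u(c) = (⅓)*(-5) = -5/3)
k(d, G) = -5*G/3 (k(d, G) = G*(-5/3) = -5*G/3)
k(A(6), 203) + 2124 = -5/3*203 + 2124 = -1015/3 + 2124 = 5357/3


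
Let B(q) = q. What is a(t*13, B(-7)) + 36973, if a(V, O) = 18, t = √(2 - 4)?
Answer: 36991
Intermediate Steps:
t = I*√2 (t = √(-2) = I*√2 ≈ 1.4142*I)
a(t*13, B(-7)) + 36973 = 18 + 36973 = 36991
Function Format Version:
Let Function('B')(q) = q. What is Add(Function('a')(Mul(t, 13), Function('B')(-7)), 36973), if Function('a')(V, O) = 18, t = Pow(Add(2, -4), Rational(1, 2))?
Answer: 36991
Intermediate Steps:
t = Mul(I, Pow(2, Rational(1, 2))) (t = Pow(-2, Rational(1, 2)) = Mul(I, Pow(2, Rational(1, 2))) ≈ Mul(1.4142, I))
Add(Function('a')(Mul(t, 13), Function('B')(-7)), 36973) = Add(18, 36973) = 36991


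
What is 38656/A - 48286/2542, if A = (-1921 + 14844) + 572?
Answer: -276678009/17152145 ≈ -16.131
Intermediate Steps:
A = 13495 (A = 12923 + 572 = 13495)
38656/A - 48286/2542 = 38656/13495 - 48286/2542 = 38656*(1/13495) - 48286*1/2542 = 38656/13495 - 24143/1271 = -276678009/17152145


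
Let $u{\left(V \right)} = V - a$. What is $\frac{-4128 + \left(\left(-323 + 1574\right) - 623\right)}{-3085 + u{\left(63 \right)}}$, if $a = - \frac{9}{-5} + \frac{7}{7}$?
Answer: $\frac{4375}{3781} \approx 1.1571$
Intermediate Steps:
$a = \frac{14}{5}$ ($a = \left(-9\right) \left(- \frac{1}{5}\right) + 7 \cdot \frac{1}{7} = \frac{9}{5} + 1 = \frac{14}{5} \approx 2.8$)
$u{\left(V \right)} = - \frac{14}{5} + V$ ($u{\left(V \right)} = V - \frac{14}{5} = - \frac{14}{5} + V$)
$\frac{-4128 + \left(\left(-323 + 1574\right) - 623\right)}{-3085 + u{\left(63 \right)}} = \frac{-4128 + \left(\left(-323 + 1574\right) - 623\right)}{-3085 + \left(- \frac{14}{5} + 63\right)} = \frac{-4128 + \left(1251 - 623\right)}{-3085 + \frac{301}{5}} = \frac{-4128 + 628}{- \frac{15124}{5}} = \left(-3500\right) \left(- \frac{5}{15124}\right) = \frac{4375}{3781}$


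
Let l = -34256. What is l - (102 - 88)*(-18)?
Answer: -34004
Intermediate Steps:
l - (102 - 88)*(-18) = -34256 - (102 - 88)*(-18) = -34256 - 14*(-18) = -34256 - 1*(-252) = -34256 + 252 = -34004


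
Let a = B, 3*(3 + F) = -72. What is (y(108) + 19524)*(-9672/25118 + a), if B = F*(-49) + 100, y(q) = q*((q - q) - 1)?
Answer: 346898313336/12559 ≈ 2.7622e+7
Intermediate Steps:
F = -27 (F = -3 + (1/3)*(-72) = -3 - 24 = -27)
y(q) = -q (y(q) = q*(0 - 1) = q*(-1) = -q)
B = 1423 (B = -27*(-49) + 100 = 1323 + 100 = 1423)
a = 1423
(y(108) + 19524)*(-9672/25118 + a) = (-1*108 + 19524)*(-9672/25118 + 1423) = (-108 + 19524)*(-9672*1/25118 + 1423) = 19416*(-4836/12559 + 1423) = 19416*(17866621/12559) = 346898313336/12559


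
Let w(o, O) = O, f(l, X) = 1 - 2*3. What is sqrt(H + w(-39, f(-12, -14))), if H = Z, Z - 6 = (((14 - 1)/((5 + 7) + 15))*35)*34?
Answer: sqrt(46491)/9 ≈ 23.958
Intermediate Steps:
f(l, X) = -5 (f(l, X) = 1 - 6 = -5)
Z = 15632/27 (Z = 6 + (((14 - 1)/((5 + 7) + 15))*35)*34 = 6 + ((13/(12 + 15))*35)*34 = 6 + ((13/27)*35)*34 = 6 + (455/27)*34 = 6 + 15470/27 = 15632/27 ≈ 578.96)
H = 15632/27 ≈ 578.96
sqrt(H + w(-39, f(-12, -14))) = sqrt(15632/27 - 5) = sqrt(15497/27) = sqrt(46491)/9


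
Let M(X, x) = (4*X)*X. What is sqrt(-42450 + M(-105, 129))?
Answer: 5*sqrt(66) ≈ 40.620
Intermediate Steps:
M(X, x) = 4*X**2
sqrt(-42450 + M(-105, 129)) = sqrt(-42450 + 4*(-105)**2) = sqrt(-42450 + 4*11025) = sqrt(-42450 + 44100) = sqrt(1650) = 5*sqrt(66)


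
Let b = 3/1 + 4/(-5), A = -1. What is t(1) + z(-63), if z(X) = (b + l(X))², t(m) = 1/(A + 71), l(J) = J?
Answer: 1293829/350 ≈ 3696.7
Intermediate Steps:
t(m) = 1/70 (t(m) = 1/(-1 + 71) = 1/70)
b = 11/5 (b = 3*1 + 4*(-⅕) = 3 - ⅘ = 11/5 ≈ 2.2000)
z(X) = (11/5 + X)²
t(1) + z(-63) = 1/70 + (11 + 5*(-63))²/25 = 1/70 + (11 - 315)²/25 = 1/70 + (1/25)*(-304)² = 1/70 + (1/25)*92416 = 1/70 + 92416/25 = 1293829/350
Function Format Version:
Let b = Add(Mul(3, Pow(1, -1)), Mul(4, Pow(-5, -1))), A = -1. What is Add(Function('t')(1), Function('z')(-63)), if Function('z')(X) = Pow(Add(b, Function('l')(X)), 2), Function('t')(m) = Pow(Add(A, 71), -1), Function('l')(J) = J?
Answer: Rational(1293829, 350) ≈ 3696.7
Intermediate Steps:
Function('t')(m) = Rational(1, 70) (Function('t')(m) = Pow(Add(-1, 71), -1) = Pow(70, -1) = Rational(1, 70))
b = Rational(11, 5) (b = Add(Mul(3, 1), Mul(4, Rational(-1, 5))) = Add(3, Rational(-4, 5)) = Rational(11, 5) ≈ 2.2000)
Function('z')(X) = Pow(Add(Rational(11, 5), X), 2)
Add(Function('t')(1), Function('z')(-63)) = Add(Rational(1, 70), Mul(Rational(1, 25), Pow(Add(11, Mul(5, -63)), 2))) = Add(Rational(1, 70), Mul(Rational(1, 25), Pow(Add(11, -315), 2))) = Add(Rational(1, 70), Mul(Rational(1, 25), Pow(-304, 2))) = Add(Rational(1, 70), Mul(Rational(1, 25), 92416)) = Add(Rational(1, 70), Rational(92416, 25)) = Rational(1293829, 350)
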